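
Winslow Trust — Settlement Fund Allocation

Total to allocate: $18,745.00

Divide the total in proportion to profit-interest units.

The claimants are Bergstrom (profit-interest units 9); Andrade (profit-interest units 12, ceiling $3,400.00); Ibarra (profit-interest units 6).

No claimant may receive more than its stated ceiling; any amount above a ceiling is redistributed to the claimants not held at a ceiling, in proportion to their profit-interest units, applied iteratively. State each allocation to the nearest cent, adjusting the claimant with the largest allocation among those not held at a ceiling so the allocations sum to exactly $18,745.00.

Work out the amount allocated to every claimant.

Bergstrom: $9,207.00 | Andrade: $3,400.00 | Ibarra: $6,138.00

Profit-interest units total: 27.
Unconstrained shares: Bergstrom 6,248.3333; Andrade 8,331.1111; Ibarra 4,165.5556.
Capped: Andrade ($3,400.00); remaining pool $15,345.00 reallocated over remaining profit-interest units 15.
Redistributed shares: Bergstrom 9,207.0000 → $9,207.00; Ibarra 6,138.0000 → $6,138.00.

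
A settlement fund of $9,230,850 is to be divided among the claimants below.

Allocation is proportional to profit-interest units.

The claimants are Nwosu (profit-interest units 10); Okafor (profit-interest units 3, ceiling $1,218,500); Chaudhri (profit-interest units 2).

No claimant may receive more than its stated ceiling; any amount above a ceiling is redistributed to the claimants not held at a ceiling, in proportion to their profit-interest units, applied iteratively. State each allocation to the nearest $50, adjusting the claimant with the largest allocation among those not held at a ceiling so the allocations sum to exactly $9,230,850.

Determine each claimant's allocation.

Nwosu: $6,676,950; Okafor: $1,218,500; Chaudhri: $1,335,400

Sum of profit-interest units: 15.
Proportional shares (ignoring caps): Nwosu 6,153,900.00; Okafor 1,846,170.00; Chaudhri 1,230,780.00.
Capped: Okafor ($1,218,500); balance $8,012,350 reallocated over remaining profit-interest units 12.
Redistributed shares: Nwosu 6,676,958.33 → $6,676,950; Chaudhri 1,335,391.67 → $1,335,400.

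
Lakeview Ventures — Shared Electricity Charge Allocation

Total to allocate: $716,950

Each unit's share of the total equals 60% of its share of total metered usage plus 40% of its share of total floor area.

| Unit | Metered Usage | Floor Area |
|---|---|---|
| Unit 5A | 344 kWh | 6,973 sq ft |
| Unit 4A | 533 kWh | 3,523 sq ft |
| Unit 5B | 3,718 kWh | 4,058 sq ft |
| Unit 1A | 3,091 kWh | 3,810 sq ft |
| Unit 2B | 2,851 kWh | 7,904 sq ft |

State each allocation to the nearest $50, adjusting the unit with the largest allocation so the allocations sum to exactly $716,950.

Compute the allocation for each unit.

Metered usage total 10,537; floor area total 26,268.
Composite weights (60% metered usage + 40% floor area): Unit 5A 0.1258; Unit 4A 0.0840; Unit 5B 0.2735; Unit 1A 0.2340; Unit 2B 0.2827.
Pro-rata amounts: Unit 5A 90,171.19; Unit 4A 60,221.81; Unit 5B 196,089.36; Unit 1A 167,784.73; Unit 2B 202,682.91.
Rounded to nearest $50: Unit 5A $90,150; Unit 4A $60,200; Unit 5B $196,100; Unit 1A $167,800; Unit 2B $202,700. Sum = $716,950.
Rounded total matches; no reconciliation needed.

Unit 5A: $90,150 | Unit 4A: $60,200 | Unit 5B: $196,100 | Unit 1A: $167,800 | Unit 2B: $202,700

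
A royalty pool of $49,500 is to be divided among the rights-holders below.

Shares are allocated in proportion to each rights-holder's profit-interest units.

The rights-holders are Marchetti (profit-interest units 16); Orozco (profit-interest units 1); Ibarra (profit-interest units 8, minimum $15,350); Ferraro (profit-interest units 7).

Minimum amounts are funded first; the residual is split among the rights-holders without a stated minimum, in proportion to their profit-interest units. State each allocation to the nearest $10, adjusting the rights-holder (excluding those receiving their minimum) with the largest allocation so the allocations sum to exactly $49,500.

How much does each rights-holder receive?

Minimums first: Ibarra $15,350. Balance $34,150.
Balance split over remaining profit-interest units 24: Marchetti 22,766.67 → $22,770; Orozco 1,422.92 → $1,420; Ferraro 9,960.42 → $9,960.

Marchetti: $22,770 · Orozco: $1,420 · Ibarra: $15,350 · Ferraro: $9,960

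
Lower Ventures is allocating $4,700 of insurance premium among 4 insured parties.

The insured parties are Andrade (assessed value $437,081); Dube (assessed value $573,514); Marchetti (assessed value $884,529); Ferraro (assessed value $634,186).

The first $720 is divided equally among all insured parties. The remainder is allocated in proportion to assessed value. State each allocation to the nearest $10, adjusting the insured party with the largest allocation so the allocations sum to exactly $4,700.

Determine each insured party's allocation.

Andrade: $870 | Dube: $1,080 | Marchetti: $1,570 | Ferraro: $1,180

$720 shared equally gives $180 per insured party.
Remainder $3,980 by assessed value (total 2,529,310): Andrade 687.77 → $690; Dube 902.45 → $900; Marchetti 1,391.85 → $1,390; Ferraro 997.92 → $1,000.
Totals: Andrade $180 + $690 = $870; Dube $180 + $900 = $1,080; Marchetti $180 + $1,390 = $1,570; Ferraro $180 + $1,000 = $1,180.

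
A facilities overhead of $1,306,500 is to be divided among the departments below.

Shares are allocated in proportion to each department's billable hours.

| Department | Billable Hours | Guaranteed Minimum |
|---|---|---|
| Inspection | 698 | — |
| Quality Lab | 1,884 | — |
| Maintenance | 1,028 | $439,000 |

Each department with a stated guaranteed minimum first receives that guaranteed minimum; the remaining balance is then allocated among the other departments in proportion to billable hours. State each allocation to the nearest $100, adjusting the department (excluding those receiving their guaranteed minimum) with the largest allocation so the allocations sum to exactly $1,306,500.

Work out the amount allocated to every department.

Guaranteed amounts: Maintenance $439,000. Residual $867,500.
Residual split over remaining billable hours 2,582: Inspection 234,513.94 → $234,500; Quality Lab 632,986.06 → $633,000.

Inspection: $234,500 · Quality Lab: $633,000 · Maintenance: $439,000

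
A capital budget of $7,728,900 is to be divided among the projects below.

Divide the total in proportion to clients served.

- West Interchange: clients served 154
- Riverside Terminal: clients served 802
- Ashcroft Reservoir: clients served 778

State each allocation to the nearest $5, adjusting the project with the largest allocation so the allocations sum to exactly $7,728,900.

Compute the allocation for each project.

Clients served total: 1,734.
Raw shares: West Interchange 154/1,734 × $7,728,900 = 686,419.03; Riverside Terminal 802/1,734 × $7,728,900 = 3,574,727.68; Ashcroft Reservoir 778/1,734 × $7,728,900 = 3,467,753.29.
After rounding ($5): West Interchange $686,420; Riverside Terminal $3,574,730; Ashcroft Reservoir $3,467,755. Sum = $7,728,905.
Difference $7,728,900 − $7,728,905 = −$5 applied to largest allocation (Riverside Terminal): Riverside Terminal becomes $3,574,725.

West Interchange: $686,420 · Riverside Terminal: $3,574,725 · Ashcroft Reservoir: $3,467,755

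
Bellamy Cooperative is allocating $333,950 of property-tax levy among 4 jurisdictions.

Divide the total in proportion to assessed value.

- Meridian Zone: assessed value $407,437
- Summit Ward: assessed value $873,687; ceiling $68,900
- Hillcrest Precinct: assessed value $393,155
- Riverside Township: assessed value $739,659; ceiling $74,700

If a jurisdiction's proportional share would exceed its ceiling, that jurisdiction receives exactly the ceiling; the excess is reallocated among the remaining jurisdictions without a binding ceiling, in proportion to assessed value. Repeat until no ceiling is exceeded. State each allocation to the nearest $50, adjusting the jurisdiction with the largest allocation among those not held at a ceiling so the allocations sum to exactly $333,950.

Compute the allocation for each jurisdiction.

Assessed value total: 2,413,938.
Pro-rata shares before constraints: Meridian Zone 56,365.82; Summit Ward 120,867.96; Hillcrest Precinct 54,390.01; Riverside Township 102,326.21.
Held at cap: Summit Ward ($68,900), Riverside Township ($74,700); remaining pool $190,350 reallocated over remaining assessed value 800,592.
Remaining shares: Meridian Zone 96,872.86 → $96,850; Hillcrest Precinct 93,477.14 → $93,500.

Meridian Zone: $96,850 · Summit Ward: $68,900 · Hillcrest Precinct: $93,500 · Riverside Township: $74,700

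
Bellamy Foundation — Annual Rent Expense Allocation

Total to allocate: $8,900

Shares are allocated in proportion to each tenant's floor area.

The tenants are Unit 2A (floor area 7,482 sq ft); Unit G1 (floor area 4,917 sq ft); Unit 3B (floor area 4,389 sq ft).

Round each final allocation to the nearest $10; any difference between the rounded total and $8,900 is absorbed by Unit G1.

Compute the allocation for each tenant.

Unit 2A: $3,970; Unit G1: $2,600; Unit 3B: $2,330

Sum of floor area: 16,788.
Proportional shares: Unit 2A 7,482/16,788 × $8,900 = 3,966.51; Unit G1 4,917/16,788 × $8,900 = 2,606.70; Unit 3B 4,389/16,788 × $8,900 = 2,326.79.
After rounding ($10): Unit 2A $3,970; Unit G1 $2,610; Unit 3B $2,330. Sum = $8,910.
Difference $8,900 − $8,910 = −$10 applied to Unit G1: Unit G1 becomes $2,600.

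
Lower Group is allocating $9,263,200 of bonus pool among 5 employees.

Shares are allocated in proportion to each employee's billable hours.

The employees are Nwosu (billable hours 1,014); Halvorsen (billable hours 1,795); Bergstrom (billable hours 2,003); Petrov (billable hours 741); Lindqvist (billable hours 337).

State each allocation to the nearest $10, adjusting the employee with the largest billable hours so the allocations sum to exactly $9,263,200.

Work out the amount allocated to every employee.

Billable hours total: 5,890.
Proportional shares: Nwosu 1,014/5,890 × $9,263,200 = 1,594,717.28; Halvorsen 1,795/5,890 × $9,263,200 = 2,822,995.59; Bergstrom 2,003/5,890 × $9,263,200 = 3,150,117.08; Petrov 741/5,890 × $9,263,200 = 1,165,370.32; Lindqvist 337/5,890 × $9,263,200 = 529,999.73.
Rounded to nearest $10: Nwosu $1,594,720; Halvorsen $2,823,000; Bergstrom $3,150,120; Petrov $1,165,370; Lindqvist $530,000. Sum = $9,263,210.
Difference $9,263,200 − $9,263,210 = −$10 applied to largest billable hours (Bergstrom): Bergstrom becomes $3,150,110.

Nwosu: $1,594,720 · Halvorsen: $2,823,000 · Bergstrom: $3,150,110 · Petrov: $1,165,370 · Lindqvist: $530,000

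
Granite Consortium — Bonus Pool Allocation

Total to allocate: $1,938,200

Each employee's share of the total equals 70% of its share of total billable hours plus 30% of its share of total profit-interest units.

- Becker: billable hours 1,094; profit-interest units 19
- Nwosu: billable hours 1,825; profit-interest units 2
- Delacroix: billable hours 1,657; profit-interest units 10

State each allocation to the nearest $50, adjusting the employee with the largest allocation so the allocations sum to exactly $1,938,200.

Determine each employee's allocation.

Becker: $680,750; Nwosu: $578,600; Delacroix: $678,850

Billable hours total 4,576; profit-interest units total 31.
Composite weights (70% billable hours + 30% profit-interest units): Becker 0.3512; Nwosu 0.2985; Delacroix 0.3502.
Pro-rata amounts: Becker 680,739.19; Nwosu 578,608.50; Delacroix 678,852.31.
At nearest $50: Becker $680,750; Nwosu $578,600; Delacroix $678,850. Sum = $1,938,200.
Rounded total matches; no reconciliation needed.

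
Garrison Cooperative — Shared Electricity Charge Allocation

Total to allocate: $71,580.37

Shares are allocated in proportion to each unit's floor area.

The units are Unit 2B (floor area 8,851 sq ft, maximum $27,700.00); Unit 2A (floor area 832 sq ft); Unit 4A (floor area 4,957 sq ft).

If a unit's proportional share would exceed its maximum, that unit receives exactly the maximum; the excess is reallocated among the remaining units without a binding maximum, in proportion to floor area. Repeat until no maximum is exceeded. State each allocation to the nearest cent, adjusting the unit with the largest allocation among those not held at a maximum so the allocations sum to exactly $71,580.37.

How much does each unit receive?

Unit 2B: $27,700.00 · Unit 2A: $6,306.52 · Unit 4A: $37,573.85

Sum of floor area: 14,640.
Unconstrained shares: Unit 2B 43,275.8098; Unit 2A 4,067.9555; Unit 4A 24,236.6048.
Cap binds for Unit 2B ($27,700.00); balance $43,880.37 reallocated over remaining floor area 5,789.
Shares after redistribution: Unit 2A 6,306.5241 → $6,306.52; Unit 4A 37,573.8459 → $37,573.85.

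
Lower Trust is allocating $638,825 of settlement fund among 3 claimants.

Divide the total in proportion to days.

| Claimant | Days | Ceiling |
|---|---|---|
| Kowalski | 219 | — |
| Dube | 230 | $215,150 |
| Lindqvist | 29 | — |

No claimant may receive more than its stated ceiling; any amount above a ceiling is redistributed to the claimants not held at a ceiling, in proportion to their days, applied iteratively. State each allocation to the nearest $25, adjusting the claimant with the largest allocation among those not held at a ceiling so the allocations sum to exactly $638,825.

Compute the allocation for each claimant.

Kowalski: $374,125 · Dube: $215,150 · Lindqvist: $49,550

Total days = 478.
Unconstrained shares: Kowalski 292,683.42; Dube 307,384.41; Lindqvist 38,757.17.
Cap binds for Dube ($215,150); balance $423,675 reallocated over remaining days 248.
Remaining shares: Kowalski 374,132.36 → $374,125; Lindqvist 49,542.64 → $49,550.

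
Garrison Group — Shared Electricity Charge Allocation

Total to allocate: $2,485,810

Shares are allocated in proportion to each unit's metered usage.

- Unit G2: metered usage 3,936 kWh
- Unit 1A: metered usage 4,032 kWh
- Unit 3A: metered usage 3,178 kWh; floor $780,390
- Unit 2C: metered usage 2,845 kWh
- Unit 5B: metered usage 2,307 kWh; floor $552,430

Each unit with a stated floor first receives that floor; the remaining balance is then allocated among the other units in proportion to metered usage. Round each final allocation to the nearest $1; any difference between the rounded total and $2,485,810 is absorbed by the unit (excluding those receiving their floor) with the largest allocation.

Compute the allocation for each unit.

Unit G2: $419,696 · Unit 1A: $429,932 · Unit 3A: $780,390 · Unit 2C: $303,362 · Unit 5B: $552,430

Fund the minimums — Unit 3A $780,390; Unit 5B $552,430. Balance $1,152,990.
Balance split over remaining metered usage 10,813: Unit G2 419,695.61 → $419,696; Unit 1A 429,932.09 → $429,932; Unit 2C 303,362.30 → $303,362.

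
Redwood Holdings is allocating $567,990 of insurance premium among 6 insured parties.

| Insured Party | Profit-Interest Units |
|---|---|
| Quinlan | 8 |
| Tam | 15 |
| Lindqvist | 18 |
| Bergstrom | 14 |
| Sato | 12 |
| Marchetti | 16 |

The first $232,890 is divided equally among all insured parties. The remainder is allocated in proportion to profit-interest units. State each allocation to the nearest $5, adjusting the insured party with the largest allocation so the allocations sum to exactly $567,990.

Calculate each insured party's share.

$232,890 shared equally gives $38,815 per insured party.
Remainder $335,100 by profit-interest units (total 83): Quinlan 32,298.80 → $32,300; Tam 60,560.24 → $60,560; Lindqvist 72,672.29 → $72,670; Bergstrom 56,522.89 → $56,525; Sato 48,448.19 → $48,450; Marchetti 64,597.59 → $64,600.
Rounding difference −$5 on remainder applied to Lindqvist.
Totals: Quinlan $38,815 + $32,300 = $71,115; Tam $38,815 + $60,560 = $99,375; Lindqvist $38,815 + $72,665 = $111,480; Bergstrom $38,815 + $56,525 = $95,340; Sato $38,815 + $48,450 = $87,265; Marchetti $38,815 + $64,600 = $103,415.

Quinlan: $71,115; Tam: $99,375; Lindqvist: $111,480; Bergstrom: $95,340; Sato: $87,265; Marchetti: $103,415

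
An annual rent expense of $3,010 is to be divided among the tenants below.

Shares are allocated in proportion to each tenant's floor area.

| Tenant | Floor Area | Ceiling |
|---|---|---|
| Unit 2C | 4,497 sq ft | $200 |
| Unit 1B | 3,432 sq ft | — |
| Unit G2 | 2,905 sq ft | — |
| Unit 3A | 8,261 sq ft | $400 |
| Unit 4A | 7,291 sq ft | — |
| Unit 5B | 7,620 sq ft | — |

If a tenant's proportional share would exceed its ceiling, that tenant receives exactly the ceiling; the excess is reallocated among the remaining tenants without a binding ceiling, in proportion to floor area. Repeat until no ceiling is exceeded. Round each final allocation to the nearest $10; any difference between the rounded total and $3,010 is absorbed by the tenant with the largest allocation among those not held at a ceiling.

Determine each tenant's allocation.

Sum of floor area: 34,006.
Pro-rata shares before constraints: Unit 2C 398.05; Unit 1B 303.78; Unit G2 257.13; Unit 3A 731.21; Unit 4A 645.35; Unit 5B 674.48.
Held at cap: Unit 2C ($200), Unit 3A ($400); remaining pool $2,410 reallocated over remaining floor area 21,248.
Remaining shares: Unit 1B 389.27 → $390; Unit G2 329.49 → $330; Unit 4A 826.96 → $830; Unit 5B 864.28 → $860.

Unit 2C: $200; Unit 1B: $390; Unit G2: $330; Unit 3A: $400; Unit 4A: $830; Unit 5B: $860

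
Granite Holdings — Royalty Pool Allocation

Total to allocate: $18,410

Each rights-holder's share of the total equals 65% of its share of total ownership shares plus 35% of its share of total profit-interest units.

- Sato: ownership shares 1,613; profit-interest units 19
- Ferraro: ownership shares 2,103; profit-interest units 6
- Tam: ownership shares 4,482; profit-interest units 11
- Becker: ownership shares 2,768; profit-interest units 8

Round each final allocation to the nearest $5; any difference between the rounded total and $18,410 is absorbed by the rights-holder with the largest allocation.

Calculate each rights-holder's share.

Sato: $4,545 | Ferraro: $3,175 | Tam: $6,500 | Becker: $4,190

Totals — ownership shares 10,966, profit-interest units 44.
Composite weights (65% ownership shares + 35% profit-interest units): Sato 0.2467; Ferraro 0.1724; Tam 0.3532; Becker 0.2277.
Proportional shares: Sato 4,542.59; Ferraro 3,173.53; Tam 6,501.80; Becker 4,192.09.
At nearest $5: Sato $4,545; Ferraro $3,175; Tam $6,500; Becker $4,190. Sum = $18,410.
No rounding difference to absorb.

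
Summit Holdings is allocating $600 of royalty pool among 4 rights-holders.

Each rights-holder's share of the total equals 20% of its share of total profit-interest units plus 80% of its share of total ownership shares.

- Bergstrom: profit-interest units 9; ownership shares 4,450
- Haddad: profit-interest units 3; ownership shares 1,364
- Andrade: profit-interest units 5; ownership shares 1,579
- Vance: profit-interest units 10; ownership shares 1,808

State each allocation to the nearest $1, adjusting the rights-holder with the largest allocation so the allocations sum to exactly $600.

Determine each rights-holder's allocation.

Bergstrom: $272 · Haddad: $84 · Andrade: $105 · Vance: $139

Totals — profit-interest units 27, ownership shares 9,201.
Combined weights (20% profit-interest units + 80% ownership shares): Bergstrom 0.4536; Haddad 0.1408; Andrade 0.1743; Vance 0.2313.
Pro-rata amounts: Bergstrom 272.15; Haddad 84.49; Andrade 104.60; Vance 138.76.
Rounded to nearest $1: Bergstrom $272; Haddad $84; Andrade $105; Vance $139. Sum = $600.
Sum already equals the total — no adjustment.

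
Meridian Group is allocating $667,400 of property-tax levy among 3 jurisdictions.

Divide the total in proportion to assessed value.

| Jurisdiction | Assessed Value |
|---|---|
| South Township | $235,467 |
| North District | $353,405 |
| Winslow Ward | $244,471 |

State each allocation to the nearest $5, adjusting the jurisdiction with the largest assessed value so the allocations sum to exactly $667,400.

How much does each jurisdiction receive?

Sum of assessed value: 235,467 + 353,405 + 244,471 = 833,343.
Proportional shares: South Township 188,578.62; North District 283,031.71; Winslow Ward 195,789.66.
After rounding ($5): South Township $188,580; North District $283,030; Winslow Ward $195,790. Sum = $667,400.
Rounded total matches; no reconciliation needed.

South Township: $188,580 · North District: $283,030 · Winslow Ward: $195,790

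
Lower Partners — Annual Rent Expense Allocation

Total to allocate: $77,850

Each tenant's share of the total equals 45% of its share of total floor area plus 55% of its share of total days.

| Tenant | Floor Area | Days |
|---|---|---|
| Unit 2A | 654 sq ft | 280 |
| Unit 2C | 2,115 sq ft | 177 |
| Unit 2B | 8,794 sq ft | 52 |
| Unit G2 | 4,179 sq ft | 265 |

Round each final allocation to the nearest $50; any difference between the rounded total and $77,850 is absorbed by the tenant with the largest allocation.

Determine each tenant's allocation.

Unit 2A: $16,950 · Unit 2C: $14,500 · Unit 2B: $22,450 · Unit G2: $23,950

Floor area total 15,742; days total 774.
Composite weights (45% floor area + 55% days): Unit 2A 0.2177; Unit 2C 0.1862; Unit 2B 0.2883; Unit G2 0.3078.
Raw shares: Unit 2A 16,944.96; Unit 2C 14,498.35; Unit 2B 22,446.94; Unit G2 23,959.75.
After rounding ($50): Unit 2A $16,950; Unit 2C $14,500; Unit 2B $22,450; Unit G2 $23,950. Sum = $77,850.
Sum already equals the total — no adjustment.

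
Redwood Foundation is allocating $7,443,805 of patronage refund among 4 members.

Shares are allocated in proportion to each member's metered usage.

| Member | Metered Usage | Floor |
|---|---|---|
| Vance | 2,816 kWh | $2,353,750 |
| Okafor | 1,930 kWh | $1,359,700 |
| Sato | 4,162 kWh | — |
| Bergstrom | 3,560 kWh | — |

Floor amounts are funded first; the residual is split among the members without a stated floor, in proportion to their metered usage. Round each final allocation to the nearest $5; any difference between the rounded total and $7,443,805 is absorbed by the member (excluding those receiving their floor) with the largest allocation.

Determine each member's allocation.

Minimums first: Vance $2,353,750; Okafor $1,359,700. Balance $3,730,355.
Balance split over remaining metered usage 7,722: Sato 2,010,585.02 → $2,010,585; Bergstrom 1,719,769.98 → $1,719,770.

Vance: $2,353,750; Okafor: $1,359,700; Sato: $2,010,585; Bergstrom: $1,719,770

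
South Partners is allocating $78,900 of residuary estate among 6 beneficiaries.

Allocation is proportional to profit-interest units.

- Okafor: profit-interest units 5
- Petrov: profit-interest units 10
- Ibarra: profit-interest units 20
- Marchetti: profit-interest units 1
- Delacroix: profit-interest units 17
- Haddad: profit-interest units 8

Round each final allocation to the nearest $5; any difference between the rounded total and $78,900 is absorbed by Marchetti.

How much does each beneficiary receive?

Okafor: $6,465 · Petrov: $12,935 · Ibarra: $25,870 · Marchetti: $1,290 · Delacroix: $21,990 · Haddad: $10,350

Combined profit-interest units = 61.
Unrounded shares: Okafor 5/61 × $78,900 = 6,467.21; Petrov 10/61 × $78,900 = 12,934.43; Ibarra 20/61 × $78,900 = 25,868.85; Marchetti 1/61 × $78,900 = 1,293.44; Delacroix 17/61 × $78,900 = 21,988.52; Haddad 8/61 × $78,900 = 10,347.54.
At nearest $5: Okafor $6,465; Petrov $12,935; Ibarra $25,870; Marchetti $1,295; Delacroix $21,990; Haddad $10,350. Sum = $78,905.
Difference $78,900 − $78,905 = −$5 applied to Marchetti: Marchetti becomes $1,290.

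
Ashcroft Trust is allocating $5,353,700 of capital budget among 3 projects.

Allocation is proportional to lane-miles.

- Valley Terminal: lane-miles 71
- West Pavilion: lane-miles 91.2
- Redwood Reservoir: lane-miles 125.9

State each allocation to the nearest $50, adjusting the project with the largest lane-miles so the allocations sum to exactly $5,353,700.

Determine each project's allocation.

Valley Terminal: $1,319,400 · West Pavilion: $1,694,750 · Redwood Reservoir: $2,339,550

Sum of lane-miles: 71 + 91.2 + 125.9 = 288.1.
Raw shares: Valley Terminal 1,319,377.65; West Pavilion 1,694,749.88; Redwood Reservoir 2,339,572.47.
Rounded to nearest $50: Valley Terminal $1,319,400; West Pavilion $1,694,750; Redwood Reservoir $2,339,550. Sum = $5,353,700.
Sum already equals the total — no adjustment.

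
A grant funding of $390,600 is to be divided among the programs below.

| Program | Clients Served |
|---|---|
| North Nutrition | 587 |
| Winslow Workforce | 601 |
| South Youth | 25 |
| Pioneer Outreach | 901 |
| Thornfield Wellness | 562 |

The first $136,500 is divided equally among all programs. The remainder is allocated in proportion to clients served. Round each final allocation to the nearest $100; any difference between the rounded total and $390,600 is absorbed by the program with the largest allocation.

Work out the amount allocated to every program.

Equal tier: $136,500 ÷ 5 = $27,300 apiece.
Remainder $254,100 by clients served (total 2,676): North Nutrition 55,738.68 → $55,700; Winslow Workforce 57,068.05 → $57,100; South Youth 2,373.88 → $2,400; Pioneer Outreach 85,554.60 → $85,600; Thornfield Wellness 53,364.80 → $53,400.
Rounding difference −$100 on remainder applied to Pioneer Outreach.
Totals: North Nutrition $27,300 + $55,700 = $83,000; Winslow Workforce $27,300 + $57,100 = $84,400; South Youth $27,300 + $2,400 = $29,700; Pioneer Outreach $27,300 + $85,500 = $112,800; Thornfield Wellness $27,300 + $53,400 = $80,700.

North Nutrition: $83,000 | Winslow Workforce: $84,400 | South Youth: $29,700 | Pioneer Outreach: $112,800 | Thornfield Wellness: $80,700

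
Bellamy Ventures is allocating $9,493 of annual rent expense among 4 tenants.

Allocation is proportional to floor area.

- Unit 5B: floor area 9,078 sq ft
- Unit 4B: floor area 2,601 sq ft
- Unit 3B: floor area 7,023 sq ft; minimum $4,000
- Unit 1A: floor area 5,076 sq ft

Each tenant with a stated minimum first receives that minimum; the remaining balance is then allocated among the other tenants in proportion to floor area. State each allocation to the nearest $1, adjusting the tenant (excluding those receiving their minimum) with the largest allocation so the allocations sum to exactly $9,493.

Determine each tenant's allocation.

Fund the minimums — Unit 3B $4,000. Residual $5,493.
Residual split over remaining floor area 16,755: Unit 5B 2,976.15 → $2,976; Unit 4B 852.72 → $853; Unit 1A 1,664.13 → $1,664.

Unit 5B: $2,976 · Unit 4B: $853 · Unit 3B: $4,000 · Unit 1A: $1,664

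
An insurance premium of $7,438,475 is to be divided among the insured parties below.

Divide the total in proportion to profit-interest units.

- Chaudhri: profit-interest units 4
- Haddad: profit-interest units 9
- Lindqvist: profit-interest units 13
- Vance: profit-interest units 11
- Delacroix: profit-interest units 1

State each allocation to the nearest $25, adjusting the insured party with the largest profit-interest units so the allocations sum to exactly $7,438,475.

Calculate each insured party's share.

Chaudhri: $783,000 · Haddad: $1,761,750 · Lindqvist: $2,544,725 · Vance: $2,153,250 · Delacroix: $195,750

Profit-interest units total: 38.
Raw shares: Chaudhri 4/38 × $7,438,475 = 782,997.37; Haddad 9/38 × $7,438,475 = 1,761,744.08; Lindqvist 13/38 × $7,438,475 = 2,544,741.45; Vance 11/38 × $7,438,475 = 2,153,242.76; Delacroix 1/38 × $7,438,475 = 195,749.34.
After rounding ($25): Chaudhri $783,000; Haddad $1,761,750; Lindqvist $2,544,750; Vance $2,153,250; Delacroix $195,750. Sum = $7,438,500.
Difference $7,438,475 − $7,438,500 = −$25 applied to largest profit-interest units (Lindqvist): Lindqvist becomes $2,544,725.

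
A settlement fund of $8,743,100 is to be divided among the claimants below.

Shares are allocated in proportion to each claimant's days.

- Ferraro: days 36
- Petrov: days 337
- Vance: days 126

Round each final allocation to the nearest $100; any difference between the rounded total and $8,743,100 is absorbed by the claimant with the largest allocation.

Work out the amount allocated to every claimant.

Days total: 499.
Raw shares: Ferraro 36/499 × $8,743,100 = 630,764.73; Petrov 337/499 × $8,743,100 = 5,904,658.72; Vance 126/499 × $8,743,100 = 2,207,676.55.
Rounded to nearest $100: Ferraro $630,800; Petrov $5,904,700; Vance $2,207,700. Sum = $8,743,200.
Difference $8,743,100 − $8,743,200 = −$100 applied to largest allocation (Petrov): Petrov becomes $5,904,600.

Ferraro: $630,800 | Petrov: $5,904,600 | Vance: $2,207,700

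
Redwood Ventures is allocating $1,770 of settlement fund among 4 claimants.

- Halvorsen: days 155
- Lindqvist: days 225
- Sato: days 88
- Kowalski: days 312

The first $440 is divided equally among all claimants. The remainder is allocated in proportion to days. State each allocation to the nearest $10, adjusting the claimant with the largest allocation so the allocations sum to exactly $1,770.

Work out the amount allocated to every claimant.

Halvorsen: $370; Lindqvist: $490; Sato: $260; Kowalski: $650

$440 shared equally gives $110 per claimant.
Remainder $1,330 by days (total 780): Halvorsen 264.29 → $260; Lindqvist 383.65 → $380; Sato 150.05 → $150; Kowalski 532.00 → $530.
Rounding difference +$10 on remainder applied to Kowalski.
Totals: Halvorsen $110 + $260 = $370; Lindqvist $110 + $380 = $490; Sato $110 + $150 = $260; Kowalski $110 + $540 = $650.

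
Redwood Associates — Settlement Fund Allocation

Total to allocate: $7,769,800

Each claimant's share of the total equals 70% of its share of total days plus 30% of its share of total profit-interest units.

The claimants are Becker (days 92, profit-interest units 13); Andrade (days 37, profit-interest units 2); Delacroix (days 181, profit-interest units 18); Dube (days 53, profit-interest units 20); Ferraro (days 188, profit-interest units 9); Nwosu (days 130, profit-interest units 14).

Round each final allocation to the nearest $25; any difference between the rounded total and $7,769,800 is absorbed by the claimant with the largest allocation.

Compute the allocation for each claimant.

Totals — days 681, profit-interest units 76.
Blended shares (70% days + 30% profit-interest units): Becker 0.1459; Andrade 0.0459; Delacroix 0.2571; Dube 0.1334; Ferraro 0.2288; Nwosu 0.1889.
Proportional shares: Becker 1,133,478.65; Andrade 356,843.93; Delacroix 1,997,635.46; Dube 1,036,693.93; Ferraro 1,777,509.14; Nwosu 1,467,638.90.
Rounded to nearest $25: Becker $1,133,475; Andrade $356,850; Delacroix $1,997,625; Dube $1,036,700; Ferraro $1,777,500; Nwosu $1,467,650. Sum = $7,769,800.
No rounding difference to absorb.

Becker: $1,133,475; Andrade: $356,850; Delacroix: $1,997,625; Dube: $1,036,700; Ferraro: $1,777,500; Nwosu: $1,467,650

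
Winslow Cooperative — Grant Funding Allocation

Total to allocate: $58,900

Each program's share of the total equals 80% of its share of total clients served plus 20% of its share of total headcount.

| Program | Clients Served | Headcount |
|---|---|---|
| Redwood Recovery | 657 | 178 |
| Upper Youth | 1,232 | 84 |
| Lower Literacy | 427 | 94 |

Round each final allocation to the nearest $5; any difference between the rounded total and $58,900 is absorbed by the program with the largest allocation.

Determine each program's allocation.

Redwood Recovery: $19,255 | Upper Youth: $27,845 | Lower Literacy: $11,800

Totals — clients served 2,316, headcount 356.
Composite weights (80% clients served + 20% headcount): Redwood Recovery 0.3269; Upper Youth 0.4728; Lower Literacy 0.2003.
Proportional shares: Redwood Recovery 19,256.94; Upper Youth 27,845.11; Lower Literacy 11,797.95.
Rounded to nearest $5: Redwood Recovery $19,255; Upper Youth $27,845; Lower Literacy $11,800. Sum = $58,900.
Rounded total matches; no reconciliation needed.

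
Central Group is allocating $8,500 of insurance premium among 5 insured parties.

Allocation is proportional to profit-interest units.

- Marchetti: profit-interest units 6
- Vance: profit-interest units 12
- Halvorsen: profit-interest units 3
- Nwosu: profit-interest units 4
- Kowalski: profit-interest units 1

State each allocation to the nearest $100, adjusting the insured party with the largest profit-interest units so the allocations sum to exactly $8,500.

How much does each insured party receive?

Sum of profit-interest units: 6 + 12 + 3 + 4 + 1 = 26.
Proportional shares: Marchetti 1,961.54; Vance 3,923.08; Halvorsen 980.77; Nwosu 1,307.69; Kowalski 326.92.
After rounding ($100): Marchetti $2,000; Vance $3,900; Halvorsen $1,000; Nwosu $1,300; Kowalski $300. Sum = $8,500.
Sum already equals the total — no adjustment.

Marchetti: $2,000 | Vance: $3,900 | Halvorsen: $1,000 | Nwosu: $1,300 | Kowalski: $300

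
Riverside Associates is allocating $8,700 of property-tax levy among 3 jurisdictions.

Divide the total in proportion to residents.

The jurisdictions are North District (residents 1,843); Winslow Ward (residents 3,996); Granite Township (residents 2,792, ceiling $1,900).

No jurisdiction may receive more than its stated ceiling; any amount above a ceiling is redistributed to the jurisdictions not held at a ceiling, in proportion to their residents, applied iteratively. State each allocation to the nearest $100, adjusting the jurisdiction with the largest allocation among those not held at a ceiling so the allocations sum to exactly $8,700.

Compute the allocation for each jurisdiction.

North District: $2,100 · Winslow Ward: $4,700 · Granite Township: $1,900

Residents total: 8,631.
Proportional shares (ignoring caps): North District 1,857.73; Winslow Ward 4,027.95; Granite Township 2,814.32.
Capped: Granite Township ($1,900); residual $6,800 reallocated over remaining residents 5,839.
Remaining shares: North District 2,146.33 → $2,100; Winslow Ward 4,653.67 → $4,700.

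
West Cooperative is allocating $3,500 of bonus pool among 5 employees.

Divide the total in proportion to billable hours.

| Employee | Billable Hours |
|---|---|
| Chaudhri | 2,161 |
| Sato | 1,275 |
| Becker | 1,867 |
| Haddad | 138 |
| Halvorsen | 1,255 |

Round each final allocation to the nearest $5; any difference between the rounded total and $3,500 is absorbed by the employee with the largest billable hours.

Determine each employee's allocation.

Billable hours total: 6,696.
Raw shares: Chaudhri 2,161/6,696 × $3,500 = 1,129.55; Sato 1,275/6,696 × $3,500 = 666.44; Becker 1,867/6,696 × $3,500 = 975.88; Haddad 138/6,696 × $3,500 = 72.13; Halvorsen 1,255/6,696 × $3,500 = 655.99.
At nearest $5: Chaudhri $1,130; Sato $665; Becker $975; Haddad $70; Halvorsen $655. Sum = $3,495.
Difference $3,500 − $3,495 = +$5 applied to largest billable hours (Chaudhri): Chaudhri becomes $1,135.

Chaudhri: $1,135; Sato: $665; Becker: $975; Haddad: $70; Halvorsen: $655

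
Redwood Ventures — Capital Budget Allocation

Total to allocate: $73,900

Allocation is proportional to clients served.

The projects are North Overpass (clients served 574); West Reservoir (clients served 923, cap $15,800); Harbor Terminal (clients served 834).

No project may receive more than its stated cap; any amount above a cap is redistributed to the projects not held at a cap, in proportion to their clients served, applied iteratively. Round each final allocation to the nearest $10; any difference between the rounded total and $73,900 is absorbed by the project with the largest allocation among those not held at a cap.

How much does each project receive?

Sum of clients served: 2,331.
Pro-rata shares before constraints: North Overpass 18,197.60; West Reservoir 29,261.99; Harbor Terminal 26,440.41.
Cap binds for West Reservoir ($15,800); remaining pool $58,100 reallocated over remaining clients served 1,408.
Redistributed shares: North Overpass 23,685.65 → $23,690; Harbor Terminal 34,414.35 → $34,410.

North Overpass: $23,690 | West Reservoir: $15,800 | Harbor Terminal: $34,410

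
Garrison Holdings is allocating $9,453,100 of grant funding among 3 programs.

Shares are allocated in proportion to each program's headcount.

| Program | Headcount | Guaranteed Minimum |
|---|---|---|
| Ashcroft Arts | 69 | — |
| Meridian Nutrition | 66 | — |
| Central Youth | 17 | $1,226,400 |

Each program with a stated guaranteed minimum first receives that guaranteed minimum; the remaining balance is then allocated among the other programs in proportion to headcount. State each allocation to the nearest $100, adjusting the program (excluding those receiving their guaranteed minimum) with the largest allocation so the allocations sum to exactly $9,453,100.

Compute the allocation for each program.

Ashcroft Arts: $4,204,800 · Meridian Nutrition: $4,021,900 · Central Youth: $1,226,400

Guaranteed amounts: Central Youth $1,226,400. Balance $8,226,700.
Balance split over remaining headcount 135: Ashcroft Arts 4,204,757.78 → $4,204,800; Meridian Nutrition 4,021,942.22 → $4,021,900.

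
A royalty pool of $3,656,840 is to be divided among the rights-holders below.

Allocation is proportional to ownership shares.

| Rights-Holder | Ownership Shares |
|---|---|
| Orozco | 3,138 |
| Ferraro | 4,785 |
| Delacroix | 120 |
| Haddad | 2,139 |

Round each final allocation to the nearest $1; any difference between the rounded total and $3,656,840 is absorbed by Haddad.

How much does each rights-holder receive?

Orozco: $1,127,005; Ferraro: $1,718,521; Delacroix: $43,098; Haddad: $768,216

Ownership shares total: 10,182.
Proportional shares: Orozco 3,138/10,182 × $3,656,840 = 1,127,004.90; Ferraro 4,785/10,182 × $3,656,840 = 1,718,520.86; Delacroix 120/10,182 × $3,656,840 = 43,097.70; Haddad 2,139/10,182 × $3,656,840 = 768,216.54.
After rounding ($1): Orozco $1,127,005; Ferraro $1,718,521; Delacroix $43,098; Haddad $768,217. Sum = $3,656,841.
Difference $3,656,840 − $3,656,841 = −$1 applied to Haddad: Haddad becomes $768,216.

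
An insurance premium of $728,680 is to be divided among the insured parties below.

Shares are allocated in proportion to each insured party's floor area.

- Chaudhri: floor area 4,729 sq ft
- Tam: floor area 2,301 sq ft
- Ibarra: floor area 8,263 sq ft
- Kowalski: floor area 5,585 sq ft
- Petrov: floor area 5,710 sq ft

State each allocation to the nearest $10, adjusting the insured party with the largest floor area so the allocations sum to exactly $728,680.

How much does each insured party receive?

Chaudhri: $129,600 | Tam: $63,060 | Ibarra: $226,470 | Kowalski: $153,060 | Petrov: $156,490

Total floor area = 26,588.
Unrounded shares: Chaudhri 4,729/26,588 × $728,680 = 129,604.62; Tam 2,301/26,588 × $728,680 = 63,062.01; Ibarra 8,263/26,588 × $728,680 = 226,458.66; Kowalski 5,585/26,588 × $728,680 = 153,064.46; Petrov 5,710/26,588 × $728,680 = 156,490.25.
Rounded to nearest $10: Chaudhri $129,600; Tam $63,060; Ibarra $226,460; Kowalski $153,060; Petrov $156,490. Sum = $728,670.
Difference $728,680 − $728,670 = +$10 applied to largest floor area (Ibarra): Ibarra becomes $226,470.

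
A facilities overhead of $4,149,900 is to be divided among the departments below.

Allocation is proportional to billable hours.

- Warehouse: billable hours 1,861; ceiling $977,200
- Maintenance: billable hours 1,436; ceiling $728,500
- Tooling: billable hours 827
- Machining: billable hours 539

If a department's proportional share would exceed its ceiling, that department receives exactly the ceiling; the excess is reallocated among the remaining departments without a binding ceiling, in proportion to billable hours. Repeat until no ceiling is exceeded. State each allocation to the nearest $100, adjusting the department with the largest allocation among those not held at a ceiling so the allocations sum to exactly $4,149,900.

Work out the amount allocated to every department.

Warehouse: $977,200 · Maintenance: $728,500 · Tooling: $1,479,800 · Machining: $964,400

Combined billable hours = 4,663.
Pro-rata shares before constraints: Warehouse 1,656,222.15; Maintenance 1,277,987.65; Tooling 735,999.85; Machining 479,690.35.
Held at cap: Warehouse ($977,200), Maintenance ($728,500); balance $2,444,200 reallocated over remaining billable hours 1,366.
Remaining shares: Tooling 1,479,760.91 → $1,479,800; Machining 964,439.09 → $964,400.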